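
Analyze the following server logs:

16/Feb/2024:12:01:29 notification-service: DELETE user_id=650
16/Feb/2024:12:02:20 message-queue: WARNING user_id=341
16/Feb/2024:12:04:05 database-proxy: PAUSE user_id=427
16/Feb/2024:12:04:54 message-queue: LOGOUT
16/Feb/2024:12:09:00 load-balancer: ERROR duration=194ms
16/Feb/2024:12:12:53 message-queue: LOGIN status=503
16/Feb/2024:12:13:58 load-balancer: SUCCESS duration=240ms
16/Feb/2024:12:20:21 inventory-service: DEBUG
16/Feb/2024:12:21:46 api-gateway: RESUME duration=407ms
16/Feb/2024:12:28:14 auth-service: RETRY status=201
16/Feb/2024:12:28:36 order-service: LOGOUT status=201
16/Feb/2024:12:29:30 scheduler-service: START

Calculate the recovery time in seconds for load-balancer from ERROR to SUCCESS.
298

To calculate recovery time:

1. Find ERROR event for load-balancer: 16/Feb/2024:12:09:00
2. Find next SUCCESS event for load-balancer: 16/Feb/2024:12:13:58
3. Recovery time: 16/Feb/2024:12:13:58 - 16/Feb/2024:12:09:00 = 298 seconds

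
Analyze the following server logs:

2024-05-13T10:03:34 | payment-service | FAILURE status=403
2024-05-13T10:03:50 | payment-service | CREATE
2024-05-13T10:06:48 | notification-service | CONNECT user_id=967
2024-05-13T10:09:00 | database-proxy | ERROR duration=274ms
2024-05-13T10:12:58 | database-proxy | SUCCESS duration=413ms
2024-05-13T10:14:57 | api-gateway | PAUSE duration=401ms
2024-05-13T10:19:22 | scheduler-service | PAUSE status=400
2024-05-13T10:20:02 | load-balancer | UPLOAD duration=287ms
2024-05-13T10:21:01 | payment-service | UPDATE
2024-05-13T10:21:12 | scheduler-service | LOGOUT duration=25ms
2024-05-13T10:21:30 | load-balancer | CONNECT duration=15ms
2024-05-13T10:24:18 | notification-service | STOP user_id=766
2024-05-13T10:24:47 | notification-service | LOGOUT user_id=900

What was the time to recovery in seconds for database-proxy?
238

To calculate recovery time:

1. Find ERROR event for database-proxy: 2024-05-13T10:09:00
2. Find next SUCCESS event for database-proxy: 2024-05-13T10:12:58
3. Recovery time: 2024-05-13T10:12:58 - 2024-05-13T10:09:00 = 238 seconds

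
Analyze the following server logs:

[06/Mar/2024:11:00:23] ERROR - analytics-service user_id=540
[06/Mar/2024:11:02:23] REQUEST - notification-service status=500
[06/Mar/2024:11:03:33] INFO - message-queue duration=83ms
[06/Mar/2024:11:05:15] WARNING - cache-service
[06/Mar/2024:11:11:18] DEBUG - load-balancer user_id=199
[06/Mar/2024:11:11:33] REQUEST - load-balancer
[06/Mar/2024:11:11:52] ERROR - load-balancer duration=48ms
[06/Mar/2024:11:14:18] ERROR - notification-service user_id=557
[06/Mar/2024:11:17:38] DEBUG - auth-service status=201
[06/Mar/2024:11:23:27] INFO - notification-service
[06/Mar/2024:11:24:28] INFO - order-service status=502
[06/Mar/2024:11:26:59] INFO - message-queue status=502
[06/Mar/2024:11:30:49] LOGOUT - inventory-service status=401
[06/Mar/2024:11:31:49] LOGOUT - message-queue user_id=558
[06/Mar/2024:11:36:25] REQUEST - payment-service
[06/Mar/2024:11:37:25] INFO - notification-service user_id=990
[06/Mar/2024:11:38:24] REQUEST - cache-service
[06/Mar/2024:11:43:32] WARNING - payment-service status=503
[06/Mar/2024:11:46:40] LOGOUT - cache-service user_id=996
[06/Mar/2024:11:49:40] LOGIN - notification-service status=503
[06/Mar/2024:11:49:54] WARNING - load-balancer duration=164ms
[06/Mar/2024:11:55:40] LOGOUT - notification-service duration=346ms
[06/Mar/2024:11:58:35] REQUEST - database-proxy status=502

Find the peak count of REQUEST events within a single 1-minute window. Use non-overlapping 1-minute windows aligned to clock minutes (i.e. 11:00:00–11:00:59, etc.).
1

To find the burst window:

1. Divide the log period into non-overlapping 1-minute windows starting at 11:00
2. Count REQUEST events in each window
3. Find the window with maximum count
4. Maximum events in a window: 1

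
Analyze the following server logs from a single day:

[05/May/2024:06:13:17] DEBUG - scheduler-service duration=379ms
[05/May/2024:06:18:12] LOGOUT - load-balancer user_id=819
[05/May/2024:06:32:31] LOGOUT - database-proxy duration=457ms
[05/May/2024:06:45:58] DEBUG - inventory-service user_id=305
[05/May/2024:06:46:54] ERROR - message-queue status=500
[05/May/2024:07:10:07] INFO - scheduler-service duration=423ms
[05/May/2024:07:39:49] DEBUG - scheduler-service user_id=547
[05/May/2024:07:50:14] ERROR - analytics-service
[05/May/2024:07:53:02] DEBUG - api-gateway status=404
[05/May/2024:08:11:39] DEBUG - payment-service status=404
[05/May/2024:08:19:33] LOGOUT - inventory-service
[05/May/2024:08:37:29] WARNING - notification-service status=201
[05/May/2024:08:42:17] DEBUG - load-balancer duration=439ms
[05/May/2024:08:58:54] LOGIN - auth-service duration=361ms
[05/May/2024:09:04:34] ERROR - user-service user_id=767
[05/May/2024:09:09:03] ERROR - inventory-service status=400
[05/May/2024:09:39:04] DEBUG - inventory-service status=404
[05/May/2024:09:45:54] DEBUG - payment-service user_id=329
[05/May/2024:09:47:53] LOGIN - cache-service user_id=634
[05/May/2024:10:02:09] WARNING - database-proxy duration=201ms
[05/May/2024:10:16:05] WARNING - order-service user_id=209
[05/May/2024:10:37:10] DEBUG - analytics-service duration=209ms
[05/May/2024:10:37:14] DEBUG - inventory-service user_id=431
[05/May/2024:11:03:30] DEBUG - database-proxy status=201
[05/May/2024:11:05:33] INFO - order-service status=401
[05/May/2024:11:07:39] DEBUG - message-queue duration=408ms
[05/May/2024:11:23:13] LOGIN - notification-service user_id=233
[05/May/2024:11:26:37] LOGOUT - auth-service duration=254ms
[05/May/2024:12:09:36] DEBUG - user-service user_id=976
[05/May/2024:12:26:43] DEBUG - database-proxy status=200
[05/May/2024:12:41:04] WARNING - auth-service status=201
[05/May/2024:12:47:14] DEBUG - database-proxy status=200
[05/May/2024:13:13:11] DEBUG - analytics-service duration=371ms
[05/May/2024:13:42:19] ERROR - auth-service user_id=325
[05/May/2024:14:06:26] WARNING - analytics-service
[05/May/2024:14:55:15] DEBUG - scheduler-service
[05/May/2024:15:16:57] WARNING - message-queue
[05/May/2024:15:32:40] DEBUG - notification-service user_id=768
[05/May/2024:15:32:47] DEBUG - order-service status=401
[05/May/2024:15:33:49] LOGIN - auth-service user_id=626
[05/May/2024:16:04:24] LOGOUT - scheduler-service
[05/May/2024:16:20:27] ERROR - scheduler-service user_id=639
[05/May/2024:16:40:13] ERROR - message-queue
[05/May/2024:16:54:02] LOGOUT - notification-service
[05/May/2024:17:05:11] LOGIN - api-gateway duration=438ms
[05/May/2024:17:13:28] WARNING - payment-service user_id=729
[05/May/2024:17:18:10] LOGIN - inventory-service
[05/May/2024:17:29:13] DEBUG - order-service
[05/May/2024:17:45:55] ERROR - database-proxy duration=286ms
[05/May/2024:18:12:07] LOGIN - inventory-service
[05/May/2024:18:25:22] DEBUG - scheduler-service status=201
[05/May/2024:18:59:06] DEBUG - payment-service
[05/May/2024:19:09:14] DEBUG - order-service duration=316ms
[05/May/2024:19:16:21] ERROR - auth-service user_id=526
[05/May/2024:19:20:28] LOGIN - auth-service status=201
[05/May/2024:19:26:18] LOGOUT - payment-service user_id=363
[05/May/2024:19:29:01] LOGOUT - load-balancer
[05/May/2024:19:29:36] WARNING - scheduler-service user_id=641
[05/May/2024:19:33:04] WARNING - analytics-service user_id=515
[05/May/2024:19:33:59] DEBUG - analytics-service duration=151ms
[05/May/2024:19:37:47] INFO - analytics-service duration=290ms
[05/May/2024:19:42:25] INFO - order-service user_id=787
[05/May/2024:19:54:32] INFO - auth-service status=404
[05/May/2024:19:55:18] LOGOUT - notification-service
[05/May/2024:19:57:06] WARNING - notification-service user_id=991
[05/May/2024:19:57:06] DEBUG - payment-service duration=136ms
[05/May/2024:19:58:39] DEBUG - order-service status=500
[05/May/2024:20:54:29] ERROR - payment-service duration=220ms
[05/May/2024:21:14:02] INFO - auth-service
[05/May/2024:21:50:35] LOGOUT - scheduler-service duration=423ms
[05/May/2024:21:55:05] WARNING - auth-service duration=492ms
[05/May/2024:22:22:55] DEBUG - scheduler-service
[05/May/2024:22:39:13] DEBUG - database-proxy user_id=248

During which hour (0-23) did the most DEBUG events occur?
19

To find the peak hour:

1. Group all DEBUG events by hour
2. Count events in each hour
3. Find hour with maximum count
4. Peak hour: 19 (with 4 events)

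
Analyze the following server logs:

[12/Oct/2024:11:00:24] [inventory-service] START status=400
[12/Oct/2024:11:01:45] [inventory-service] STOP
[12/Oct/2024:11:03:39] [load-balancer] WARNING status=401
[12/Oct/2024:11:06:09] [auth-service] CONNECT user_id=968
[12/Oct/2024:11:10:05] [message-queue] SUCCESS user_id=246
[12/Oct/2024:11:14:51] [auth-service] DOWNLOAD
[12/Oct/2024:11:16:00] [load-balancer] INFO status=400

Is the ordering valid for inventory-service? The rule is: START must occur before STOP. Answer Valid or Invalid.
Valid

To validate ordering:

1. Required order: START → STOP
2. Rule: START must occur before STOP
3. Check actual order of events for inventory-service
4. Result: Valid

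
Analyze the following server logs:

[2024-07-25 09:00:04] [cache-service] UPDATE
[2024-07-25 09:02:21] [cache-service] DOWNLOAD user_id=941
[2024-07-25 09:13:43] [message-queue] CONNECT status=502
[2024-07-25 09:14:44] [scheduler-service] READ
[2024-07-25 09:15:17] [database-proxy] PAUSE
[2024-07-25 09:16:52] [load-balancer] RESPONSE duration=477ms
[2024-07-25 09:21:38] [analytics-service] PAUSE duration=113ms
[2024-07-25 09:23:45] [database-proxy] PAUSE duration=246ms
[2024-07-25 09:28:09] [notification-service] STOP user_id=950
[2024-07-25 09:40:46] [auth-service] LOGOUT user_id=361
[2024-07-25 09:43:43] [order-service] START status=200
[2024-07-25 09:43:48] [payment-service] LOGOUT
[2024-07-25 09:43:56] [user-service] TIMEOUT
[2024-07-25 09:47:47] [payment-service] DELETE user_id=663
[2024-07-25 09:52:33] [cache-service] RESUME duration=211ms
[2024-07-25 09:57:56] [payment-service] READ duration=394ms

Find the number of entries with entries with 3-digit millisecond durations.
5

To find matching entries:

1. Pattern to match: entries with 3-digit millisecond durations
2. Scan each log entry for the pattern
3. Count matches: 5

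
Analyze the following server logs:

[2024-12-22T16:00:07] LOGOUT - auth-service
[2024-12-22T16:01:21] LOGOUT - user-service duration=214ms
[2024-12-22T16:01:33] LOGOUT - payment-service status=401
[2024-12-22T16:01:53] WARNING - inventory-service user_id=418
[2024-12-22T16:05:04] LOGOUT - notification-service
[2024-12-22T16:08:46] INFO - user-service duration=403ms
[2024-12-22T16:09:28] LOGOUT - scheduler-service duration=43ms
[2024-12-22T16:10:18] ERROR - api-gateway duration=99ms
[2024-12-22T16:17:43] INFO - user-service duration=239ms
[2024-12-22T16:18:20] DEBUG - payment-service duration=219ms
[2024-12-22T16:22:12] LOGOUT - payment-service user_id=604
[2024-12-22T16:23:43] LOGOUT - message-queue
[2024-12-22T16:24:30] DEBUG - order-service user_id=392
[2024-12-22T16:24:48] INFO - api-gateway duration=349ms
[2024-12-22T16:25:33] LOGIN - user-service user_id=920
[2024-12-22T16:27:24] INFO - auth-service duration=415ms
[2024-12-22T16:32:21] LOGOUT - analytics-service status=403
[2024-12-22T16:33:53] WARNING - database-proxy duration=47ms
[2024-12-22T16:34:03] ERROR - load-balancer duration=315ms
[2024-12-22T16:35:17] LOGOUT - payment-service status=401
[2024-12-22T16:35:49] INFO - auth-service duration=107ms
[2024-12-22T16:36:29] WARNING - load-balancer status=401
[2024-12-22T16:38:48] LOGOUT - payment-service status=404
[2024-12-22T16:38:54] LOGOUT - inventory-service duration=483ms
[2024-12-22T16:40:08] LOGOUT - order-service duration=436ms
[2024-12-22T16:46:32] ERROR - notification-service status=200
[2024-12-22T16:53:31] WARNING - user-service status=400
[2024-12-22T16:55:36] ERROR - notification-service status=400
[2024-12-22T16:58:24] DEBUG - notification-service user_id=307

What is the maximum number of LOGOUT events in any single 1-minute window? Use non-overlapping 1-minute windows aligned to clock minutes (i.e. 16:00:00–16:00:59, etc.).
2

To find the burst window:

1. Divide the log period into non-overlapping 1-minute windows starting at 16:00
2. Count LOGOUT events in each window
3. Find the window with maximum count
4. Maximum events in a window: 2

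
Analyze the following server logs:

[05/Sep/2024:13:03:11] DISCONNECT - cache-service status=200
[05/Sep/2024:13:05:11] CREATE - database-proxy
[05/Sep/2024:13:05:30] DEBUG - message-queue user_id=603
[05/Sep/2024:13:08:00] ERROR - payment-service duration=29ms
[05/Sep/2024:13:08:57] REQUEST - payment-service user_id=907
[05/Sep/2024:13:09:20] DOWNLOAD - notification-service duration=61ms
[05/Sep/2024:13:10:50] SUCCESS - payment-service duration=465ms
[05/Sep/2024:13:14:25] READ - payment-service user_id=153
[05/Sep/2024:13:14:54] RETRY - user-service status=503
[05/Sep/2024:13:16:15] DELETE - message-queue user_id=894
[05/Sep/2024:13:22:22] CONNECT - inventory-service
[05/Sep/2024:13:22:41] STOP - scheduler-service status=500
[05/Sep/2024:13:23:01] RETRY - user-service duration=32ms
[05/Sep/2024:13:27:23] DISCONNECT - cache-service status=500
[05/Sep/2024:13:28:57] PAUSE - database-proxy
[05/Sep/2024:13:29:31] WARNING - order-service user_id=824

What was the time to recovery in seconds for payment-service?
170

To calculate recovery time:

1. Find ERROR event for payment-service: 05/Sep/2024:13:08:00
2. Find next SUCCESS event for payment-service: 05/Sep/2024:13:10:50
3. Recovery time: 05/Sep/2024:13:10:50 - 05/Sep/2024:13:08:00 = 170 seconds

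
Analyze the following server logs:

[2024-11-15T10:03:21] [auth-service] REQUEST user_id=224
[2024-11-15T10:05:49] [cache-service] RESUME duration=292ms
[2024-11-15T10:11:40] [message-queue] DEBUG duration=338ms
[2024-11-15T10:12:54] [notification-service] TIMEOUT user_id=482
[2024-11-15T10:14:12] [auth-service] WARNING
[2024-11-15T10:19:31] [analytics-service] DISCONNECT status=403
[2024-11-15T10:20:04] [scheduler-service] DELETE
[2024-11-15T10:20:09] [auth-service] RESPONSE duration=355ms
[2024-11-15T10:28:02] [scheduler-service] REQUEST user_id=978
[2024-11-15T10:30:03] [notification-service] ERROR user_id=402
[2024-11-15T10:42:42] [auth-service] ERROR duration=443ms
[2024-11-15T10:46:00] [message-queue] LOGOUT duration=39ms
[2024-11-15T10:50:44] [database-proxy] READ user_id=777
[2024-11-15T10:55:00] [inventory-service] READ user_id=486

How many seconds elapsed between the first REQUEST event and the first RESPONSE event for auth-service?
1008

To find the time between events:

1. Locate the first REQUEST event for auth-service: 2024-11-15T10:03:21
2. Locate the first RESPONSE event for auth-service: 2024-11-15T10:20:09
3. Calculate the difference: 2024-11-15T10:20:09 - 2024-11-15T10:03:21 = 1008 seconds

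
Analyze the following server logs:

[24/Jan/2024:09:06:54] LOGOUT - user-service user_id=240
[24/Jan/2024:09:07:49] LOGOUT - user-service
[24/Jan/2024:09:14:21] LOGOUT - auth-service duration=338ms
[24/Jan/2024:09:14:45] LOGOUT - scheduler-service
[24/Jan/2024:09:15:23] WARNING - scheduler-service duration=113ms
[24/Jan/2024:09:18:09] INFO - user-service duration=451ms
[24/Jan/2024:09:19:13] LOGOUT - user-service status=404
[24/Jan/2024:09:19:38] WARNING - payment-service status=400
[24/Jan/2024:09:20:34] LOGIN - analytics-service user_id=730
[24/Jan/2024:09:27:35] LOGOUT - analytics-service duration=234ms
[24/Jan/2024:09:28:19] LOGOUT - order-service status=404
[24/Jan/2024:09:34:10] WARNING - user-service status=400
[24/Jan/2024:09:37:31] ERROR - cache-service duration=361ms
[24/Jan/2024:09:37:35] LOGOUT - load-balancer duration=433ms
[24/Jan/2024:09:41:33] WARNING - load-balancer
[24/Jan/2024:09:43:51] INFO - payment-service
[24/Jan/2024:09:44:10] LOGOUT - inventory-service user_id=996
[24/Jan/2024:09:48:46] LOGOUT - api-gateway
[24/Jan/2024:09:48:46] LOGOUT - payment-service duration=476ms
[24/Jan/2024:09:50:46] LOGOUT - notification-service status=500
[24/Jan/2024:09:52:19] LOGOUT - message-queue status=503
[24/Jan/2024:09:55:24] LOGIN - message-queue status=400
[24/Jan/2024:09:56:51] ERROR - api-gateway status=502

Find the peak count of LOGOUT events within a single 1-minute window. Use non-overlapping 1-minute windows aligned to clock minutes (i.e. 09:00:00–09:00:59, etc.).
2

To find the burst window:

1. Divide the log period into non-overlapping 1-minute windows starting at 09:00
2. Count LOGOUT events in each window
3. Find the window with maximum count
4. Maximum events in a window: 2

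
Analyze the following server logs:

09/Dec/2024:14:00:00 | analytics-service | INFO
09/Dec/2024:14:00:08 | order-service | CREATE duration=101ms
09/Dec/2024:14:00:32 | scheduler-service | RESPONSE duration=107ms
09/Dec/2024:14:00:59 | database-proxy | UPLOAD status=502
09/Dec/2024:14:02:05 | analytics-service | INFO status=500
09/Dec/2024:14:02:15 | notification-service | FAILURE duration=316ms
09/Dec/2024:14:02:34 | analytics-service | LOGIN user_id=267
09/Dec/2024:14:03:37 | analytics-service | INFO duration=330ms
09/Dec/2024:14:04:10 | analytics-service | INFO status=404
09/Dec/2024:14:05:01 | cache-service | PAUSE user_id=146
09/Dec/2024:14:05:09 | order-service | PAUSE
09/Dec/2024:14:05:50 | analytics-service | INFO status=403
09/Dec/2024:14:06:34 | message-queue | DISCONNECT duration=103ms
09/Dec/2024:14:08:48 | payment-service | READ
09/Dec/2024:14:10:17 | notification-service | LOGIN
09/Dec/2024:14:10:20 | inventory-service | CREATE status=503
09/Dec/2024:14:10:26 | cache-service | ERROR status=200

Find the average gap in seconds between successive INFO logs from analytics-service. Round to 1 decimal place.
87.5

To calculate average interval:

1. Find all INFO events for analytics-service in order
2. Calculate time gaps between consecutive events
3. Compute mean of gaps: 350 / 4 = 87.5 seconds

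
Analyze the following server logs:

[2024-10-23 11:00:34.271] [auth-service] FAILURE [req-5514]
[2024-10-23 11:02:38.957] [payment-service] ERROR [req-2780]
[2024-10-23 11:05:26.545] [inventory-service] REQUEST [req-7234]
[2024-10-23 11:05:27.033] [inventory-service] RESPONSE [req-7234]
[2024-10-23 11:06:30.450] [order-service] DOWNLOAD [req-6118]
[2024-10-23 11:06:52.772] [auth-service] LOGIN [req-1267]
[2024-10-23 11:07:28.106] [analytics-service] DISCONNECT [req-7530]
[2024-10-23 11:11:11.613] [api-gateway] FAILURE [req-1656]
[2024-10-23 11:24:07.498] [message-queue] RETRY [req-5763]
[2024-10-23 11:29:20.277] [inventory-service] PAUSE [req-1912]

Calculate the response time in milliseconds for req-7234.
488

To calculate latency:

1. Find REQUEST with id req-7234: 2024-10-23 11:05:26.545
2. Find RESPONSE with id req-7234: 2024-10-23 11:05:27.033
3. Latency: 2024-10-23 11:05:27.033 - 2024-10-23 11:05:26.545 = 488ms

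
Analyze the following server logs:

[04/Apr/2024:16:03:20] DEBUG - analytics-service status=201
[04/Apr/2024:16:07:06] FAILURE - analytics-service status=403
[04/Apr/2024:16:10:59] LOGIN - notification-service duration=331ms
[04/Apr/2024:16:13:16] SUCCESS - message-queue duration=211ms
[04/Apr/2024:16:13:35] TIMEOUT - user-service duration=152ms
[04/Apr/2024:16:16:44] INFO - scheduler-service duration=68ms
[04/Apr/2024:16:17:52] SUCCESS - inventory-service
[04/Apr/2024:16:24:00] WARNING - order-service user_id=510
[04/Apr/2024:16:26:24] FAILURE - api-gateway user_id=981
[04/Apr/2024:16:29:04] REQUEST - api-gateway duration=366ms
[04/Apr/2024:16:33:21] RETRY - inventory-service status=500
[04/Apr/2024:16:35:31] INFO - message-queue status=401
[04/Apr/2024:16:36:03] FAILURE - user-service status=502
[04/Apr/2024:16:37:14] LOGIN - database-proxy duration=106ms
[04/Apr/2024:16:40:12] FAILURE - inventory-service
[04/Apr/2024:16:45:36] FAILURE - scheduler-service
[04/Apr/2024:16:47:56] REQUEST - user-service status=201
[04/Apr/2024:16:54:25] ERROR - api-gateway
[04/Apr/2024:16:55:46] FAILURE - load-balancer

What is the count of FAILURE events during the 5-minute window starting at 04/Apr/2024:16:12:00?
0

To count events in the time window:

1. Window boundaries: 04/Apr/2024:16:12:00 to 04/Apr/2024:16:17:00
2. Filter for FAILURE events within this window
3. Count matching events: 0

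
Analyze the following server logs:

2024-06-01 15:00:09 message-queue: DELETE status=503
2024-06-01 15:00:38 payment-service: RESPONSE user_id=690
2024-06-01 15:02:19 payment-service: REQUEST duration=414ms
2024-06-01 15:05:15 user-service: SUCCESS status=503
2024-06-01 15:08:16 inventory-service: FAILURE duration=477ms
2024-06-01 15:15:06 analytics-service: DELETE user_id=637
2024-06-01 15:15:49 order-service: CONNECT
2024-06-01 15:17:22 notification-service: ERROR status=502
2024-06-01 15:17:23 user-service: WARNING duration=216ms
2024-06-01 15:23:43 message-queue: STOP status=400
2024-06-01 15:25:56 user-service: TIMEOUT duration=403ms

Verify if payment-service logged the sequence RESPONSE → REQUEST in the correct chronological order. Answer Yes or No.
Yes

To verify sequence order:

1. Find all events in sequence RESPONSE → REQUEST for payment-service
2. Extract their timestamps
3. Check if timestamps are in ascending order
4. Result: Yes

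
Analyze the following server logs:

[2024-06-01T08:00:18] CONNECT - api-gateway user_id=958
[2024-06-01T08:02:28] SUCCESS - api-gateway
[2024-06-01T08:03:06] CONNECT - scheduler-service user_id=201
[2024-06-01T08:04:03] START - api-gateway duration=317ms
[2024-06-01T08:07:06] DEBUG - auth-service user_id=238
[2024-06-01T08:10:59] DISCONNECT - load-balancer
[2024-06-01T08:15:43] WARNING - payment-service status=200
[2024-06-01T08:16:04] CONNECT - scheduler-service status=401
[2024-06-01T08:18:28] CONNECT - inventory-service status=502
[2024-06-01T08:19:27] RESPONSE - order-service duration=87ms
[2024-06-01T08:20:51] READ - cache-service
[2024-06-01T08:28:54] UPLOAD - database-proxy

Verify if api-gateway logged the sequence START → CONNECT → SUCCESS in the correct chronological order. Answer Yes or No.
No

To verify sequence order:

1. Find all events in sequence START → CONNECT → SUCCESS for api-gateway
2. Extract their timestamps
3. Check if timestamps are in ascending order
4. Result: No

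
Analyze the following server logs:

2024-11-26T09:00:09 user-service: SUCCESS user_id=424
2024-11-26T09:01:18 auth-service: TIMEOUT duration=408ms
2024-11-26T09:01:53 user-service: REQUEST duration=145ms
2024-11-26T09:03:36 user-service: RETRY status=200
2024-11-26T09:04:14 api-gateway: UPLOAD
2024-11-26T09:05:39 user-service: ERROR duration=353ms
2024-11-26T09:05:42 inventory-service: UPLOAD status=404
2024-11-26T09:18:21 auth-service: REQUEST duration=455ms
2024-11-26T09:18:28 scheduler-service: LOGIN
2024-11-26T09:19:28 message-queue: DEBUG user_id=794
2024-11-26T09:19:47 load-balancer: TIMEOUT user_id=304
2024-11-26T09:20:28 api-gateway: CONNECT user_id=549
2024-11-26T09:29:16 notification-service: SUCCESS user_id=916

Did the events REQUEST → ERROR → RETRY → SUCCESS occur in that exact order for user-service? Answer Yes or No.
No

To verify sequence order:

1. Find all events in sequence REQUEST → ERROR → RETRY → SUCCESS for user-service
2. Extract their timestamps
3. Check if timestamps are in ascending order
4. Result: No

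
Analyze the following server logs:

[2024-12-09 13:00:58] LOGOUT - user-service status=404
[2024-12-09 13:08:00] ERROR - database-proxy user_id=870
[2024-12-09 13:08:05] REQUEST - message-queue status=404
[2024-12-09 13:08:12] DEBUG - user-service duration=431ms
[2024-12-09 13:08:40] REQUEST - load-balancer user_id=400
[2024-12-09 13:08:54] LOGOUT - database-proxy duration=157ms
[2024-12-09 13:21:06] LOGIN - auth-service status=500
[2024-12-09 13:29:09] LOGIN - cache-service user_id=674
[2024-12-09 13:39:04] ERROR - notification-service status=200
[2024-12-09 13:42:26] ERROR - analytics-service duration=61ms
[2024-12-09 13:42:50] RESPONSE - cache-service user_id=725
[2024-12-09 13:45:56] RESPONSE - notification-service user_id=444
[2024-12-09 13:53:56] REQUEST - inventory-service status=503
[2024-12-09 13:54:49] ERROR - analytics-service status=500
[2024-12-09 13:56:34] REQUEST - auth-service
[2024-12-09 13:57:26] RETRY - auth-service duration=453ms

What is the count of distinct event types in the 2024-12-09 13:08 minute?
4

To count unique event types:

1. Filter events in the minute starting at 2024-12-09 13:08
2. Extract event types from matching entries
3. Count unique types: 4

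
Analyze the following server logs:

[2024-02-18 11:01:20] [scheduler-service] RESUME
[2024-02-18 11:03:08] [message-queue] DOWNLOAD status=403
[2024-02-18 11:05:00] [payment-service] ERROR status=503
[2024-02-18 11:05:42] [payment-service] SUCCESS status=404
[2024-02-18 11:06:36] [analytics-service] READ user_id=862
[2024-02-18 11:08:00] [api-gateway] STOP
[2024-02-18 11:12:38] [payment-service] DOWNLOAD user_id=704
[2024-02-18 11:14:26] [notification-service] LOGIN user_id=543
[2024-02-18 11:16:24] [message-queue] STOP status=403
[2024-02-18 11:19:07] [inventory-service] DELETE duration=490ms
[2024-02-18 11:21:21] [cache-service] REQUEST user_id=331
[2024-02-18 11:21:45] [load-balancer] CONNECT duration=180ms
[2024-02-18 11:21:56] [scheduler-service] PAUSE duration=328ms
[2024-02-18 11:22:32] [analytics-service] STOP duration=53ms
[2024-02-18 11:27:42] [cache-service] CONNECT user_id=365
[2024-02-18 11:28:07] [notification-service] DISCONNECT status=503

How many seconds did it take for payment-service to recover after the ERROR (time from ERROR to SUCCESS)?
42

To calculate recovery time:

1. Find ERROR event for payment-service: 2024-02-18 11:05:00
2. Find next SUCCESS event for payment-service: 2024-02-18 11:05:42
3. Recovery time: 2024-02-18 11:05:42 - 2024-02-18 11:05:00 = 42 seconds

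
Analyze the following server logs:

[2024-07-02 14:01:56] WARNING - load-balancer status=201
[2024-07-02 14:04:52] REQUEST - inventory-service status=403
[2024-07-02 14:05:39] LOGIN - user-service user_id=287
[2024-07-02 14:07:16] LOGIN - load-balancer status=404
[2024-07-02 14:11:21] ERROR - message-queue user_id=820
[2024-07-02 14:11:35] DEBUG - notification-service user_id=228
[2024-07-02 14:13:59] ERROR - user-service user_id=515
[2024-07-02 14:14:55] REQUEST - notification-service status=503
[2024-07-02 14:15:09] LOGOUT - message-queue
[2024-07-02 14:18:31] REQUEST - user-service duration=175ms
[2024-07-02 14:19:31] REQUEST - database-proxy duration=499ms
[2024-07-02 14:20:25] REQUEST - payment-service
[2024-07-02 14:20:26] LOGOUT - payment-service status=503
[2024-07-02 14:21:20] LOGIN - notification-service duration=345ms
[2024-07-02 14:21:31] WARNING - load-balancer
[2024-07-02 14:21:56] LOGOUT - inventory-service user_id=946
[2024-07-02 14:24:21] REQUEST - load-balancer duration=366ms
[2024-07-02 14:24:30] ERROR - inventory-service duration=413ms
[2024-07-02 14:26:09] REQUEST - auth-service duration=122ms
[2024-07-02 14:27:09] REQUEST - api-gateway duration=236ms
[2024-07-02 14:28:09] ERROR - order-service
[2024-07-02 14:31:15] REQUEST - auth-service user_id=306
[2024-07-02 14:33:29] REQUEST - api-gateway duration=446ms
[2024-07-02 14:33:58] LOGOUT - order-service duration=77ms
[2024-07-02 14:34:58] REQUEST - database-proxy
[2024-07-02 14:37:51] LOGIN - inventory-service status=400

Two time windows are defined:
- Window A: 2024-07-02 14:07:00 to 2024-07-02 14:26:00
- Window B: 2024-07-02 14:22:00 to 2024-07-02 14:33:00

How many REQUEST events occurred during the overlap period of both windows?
1

To find overlap events:

1. Window A: 2024-07-02 14:07:00 to 2024-07-02 14:26:00
2. Window B: 2024-07-02 14:22:00 to 2024-07-02 14:33:00
3. Overlap period: 2024-07-02 14:22:00 to 2024-07-02 14:26:00
4. Count REQUEST events in overlap: 1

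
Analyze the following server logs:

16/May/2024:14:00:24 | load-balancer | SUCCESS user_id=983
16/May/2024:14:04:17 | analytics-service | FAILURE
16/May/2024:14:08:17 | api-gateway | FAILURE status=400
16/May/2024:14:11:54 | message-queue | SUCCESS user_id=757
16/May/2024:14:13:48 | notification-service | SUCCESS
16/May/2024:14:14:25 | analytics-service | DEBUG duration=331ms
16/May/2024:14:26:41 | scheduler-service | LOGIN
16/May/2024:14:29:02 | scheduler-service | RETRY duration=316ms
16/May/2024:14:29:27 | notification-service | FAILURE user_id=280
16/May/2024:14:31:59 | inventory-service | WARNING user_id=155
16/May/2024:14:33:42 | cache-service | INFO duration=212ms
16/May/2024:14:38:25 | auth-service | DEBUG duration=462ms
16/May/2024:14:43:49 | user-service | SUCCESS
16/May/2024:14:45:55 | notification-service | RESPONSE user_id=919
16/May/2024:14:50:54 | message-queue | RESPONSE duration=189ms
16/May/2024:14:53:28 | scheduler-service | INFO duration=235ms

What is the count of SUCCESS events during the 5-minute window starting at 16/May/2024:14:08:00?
1

To count events in the time window:

1. Window boundaries: 16/May/2024:14:08:00 to 16/May/2024:14:13:00
2. Filter for SUCCESS events within this window
3. Count matching events: 1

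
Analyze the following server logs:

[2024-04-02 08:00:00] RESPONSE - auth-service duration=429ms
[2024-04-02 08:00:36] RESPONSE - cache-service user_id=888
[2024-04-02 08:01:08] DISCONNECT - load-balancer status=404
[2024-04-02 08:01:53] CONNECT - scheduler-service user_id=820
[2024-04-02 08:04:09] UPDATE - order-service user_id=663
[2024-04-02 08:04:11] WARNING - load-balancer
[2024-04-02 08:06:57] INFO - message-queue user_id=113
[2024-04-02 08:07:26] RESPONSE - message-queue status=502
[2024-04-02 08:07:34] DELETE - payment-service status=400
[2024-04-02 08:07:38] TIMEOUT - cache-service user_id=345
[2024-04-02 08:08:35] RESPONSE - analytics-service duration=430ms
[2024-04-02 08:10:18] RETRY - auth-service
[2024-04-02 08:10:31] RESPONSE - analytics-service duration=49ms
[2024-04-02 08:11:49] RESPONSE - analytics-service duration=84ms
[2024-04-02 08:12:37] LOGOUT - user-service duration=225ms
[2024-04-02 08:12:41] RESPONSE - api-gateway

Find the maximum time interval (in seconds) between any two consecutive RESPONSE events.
410

To find the longest gap:

1. Extract all RESPONSE events in chronological order
2. Calculate time differences between consecutive events
3. Find the maximum difference
4. Longest gap: 410 seconds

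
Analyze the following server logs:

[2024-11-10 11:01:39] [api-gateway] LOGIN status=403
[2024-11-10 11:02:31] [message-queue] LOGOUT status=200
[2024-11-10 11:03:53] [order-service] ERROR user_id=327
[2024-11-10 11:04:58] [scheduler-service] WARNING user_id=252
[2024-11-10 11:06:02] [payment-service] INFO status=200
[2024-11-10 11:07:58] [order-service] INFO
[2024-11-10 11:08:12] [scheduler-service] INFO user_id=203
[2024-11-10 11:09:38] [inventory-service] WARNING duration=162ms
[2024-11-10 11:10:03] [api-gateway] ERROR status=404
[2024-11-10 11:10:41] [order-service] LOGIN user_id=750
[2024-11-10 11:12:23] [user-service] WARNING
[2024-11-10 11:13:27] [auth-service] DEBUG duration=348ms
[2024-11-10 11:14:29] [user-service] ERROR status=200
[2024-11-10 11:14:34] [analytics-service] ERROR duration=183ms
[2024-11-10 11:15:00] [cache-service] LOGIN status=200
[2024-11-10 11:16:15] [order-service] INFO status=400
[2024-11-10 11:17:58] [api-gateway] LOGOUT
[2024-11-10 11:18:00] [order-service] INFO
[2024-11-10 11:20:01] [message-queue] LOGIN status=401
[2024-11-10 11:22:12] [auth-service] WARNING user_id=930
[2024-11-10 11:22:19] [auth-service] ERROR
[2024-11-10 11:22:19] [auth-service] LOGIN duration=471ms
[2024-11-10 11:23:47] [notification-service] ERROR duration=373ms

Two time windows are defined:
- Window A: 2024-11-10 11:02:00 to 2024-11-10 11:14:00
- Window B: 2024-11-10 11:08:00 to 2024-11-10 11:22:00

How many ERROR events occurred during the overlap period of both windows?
1

To find overlap events:

1. Window A: 2024-11-10 11:02:00 to 2024-11-10 11:14:00
2. Window B: 2024-11-10 11:08:00 to 2024-11-10 11:22:00
3. Overlap period: 2024-11-10 11:08:00 to 2024-11-10 11:14:00
4. Count ERROR events in overlap: 1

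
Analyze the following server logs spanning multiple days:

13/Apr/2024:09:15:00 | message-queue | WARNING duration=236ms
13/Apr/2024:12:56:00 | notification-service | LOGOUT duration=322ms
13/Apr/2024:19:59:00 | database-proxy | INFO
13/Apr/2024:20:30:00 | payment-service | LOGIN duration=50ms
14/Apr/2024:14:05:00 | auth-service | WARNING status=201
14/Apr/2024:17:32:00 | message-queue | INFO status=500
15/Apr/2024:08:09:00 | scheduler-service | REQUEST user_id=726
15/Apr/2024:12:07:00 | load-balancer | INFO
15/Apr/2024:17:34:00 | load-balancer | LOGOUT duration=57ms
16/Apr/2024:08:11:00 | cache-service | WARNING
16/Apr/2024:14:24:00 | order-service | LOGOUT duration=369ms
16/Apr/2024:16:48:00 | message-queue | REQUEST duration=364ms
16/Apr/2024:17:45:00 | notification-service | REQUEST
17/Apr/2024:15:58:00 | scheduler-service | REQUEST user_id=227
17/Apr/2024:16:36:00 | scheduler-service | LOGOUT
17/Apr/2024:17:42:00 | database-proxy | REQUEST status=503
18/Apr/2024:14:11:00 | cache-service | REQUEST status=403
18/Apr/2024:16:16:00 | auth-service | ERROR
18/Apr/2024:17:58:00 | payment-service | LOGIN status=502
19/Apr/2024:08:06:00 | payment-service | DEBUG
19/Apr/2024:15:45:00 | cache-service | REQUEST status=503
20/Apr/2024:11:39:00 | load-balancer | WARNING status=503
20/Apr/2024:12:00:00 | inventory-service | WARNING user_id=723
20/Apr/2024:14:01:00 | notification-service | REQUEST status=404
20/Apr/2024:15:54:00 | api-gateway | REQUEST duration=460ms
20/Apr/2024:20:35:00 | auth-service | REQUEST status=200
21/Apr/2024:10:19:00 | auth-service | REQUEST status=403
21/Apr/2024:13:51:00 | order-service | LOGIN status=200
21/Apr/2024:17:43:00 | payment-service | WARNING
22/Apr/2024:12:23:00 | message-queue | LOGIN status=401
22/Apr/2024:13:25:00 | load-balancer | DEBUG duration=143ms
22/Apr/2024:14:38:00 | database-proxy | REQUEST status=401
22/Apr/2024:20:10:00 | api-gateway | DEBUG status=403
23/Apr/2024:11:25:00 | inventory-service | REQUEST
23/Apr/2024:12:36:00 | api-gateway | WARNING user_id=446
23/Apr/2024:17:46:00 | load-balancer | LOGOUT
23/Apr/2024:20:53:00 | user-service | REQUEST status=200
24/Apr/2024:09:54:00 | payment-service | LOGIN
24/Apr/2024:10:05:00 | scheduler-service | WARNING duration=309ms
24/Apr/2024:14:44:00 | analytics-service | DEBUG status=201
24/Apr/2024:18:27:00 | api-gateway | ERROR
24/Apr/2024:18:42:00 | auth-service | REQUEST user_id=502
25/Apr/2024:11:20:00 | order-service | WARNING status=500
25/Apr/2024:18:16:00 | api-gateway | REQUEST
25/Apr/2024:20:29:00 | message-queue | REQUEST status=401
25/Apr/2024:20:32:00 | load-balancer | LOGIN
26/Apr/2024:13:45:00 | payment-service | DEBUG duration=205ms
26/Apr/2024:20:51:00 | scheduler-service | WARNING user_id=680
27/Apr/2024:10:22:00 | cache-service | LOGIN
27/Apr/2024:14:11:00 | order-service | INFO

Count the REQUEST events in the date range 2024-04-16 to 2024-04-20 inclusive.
9

To filter by date range:

1. Date range: 2024-04-16 through 2024-04-20, both dates inclusive
2. Filter for REQUEST events whose date falls in this range
3. Count matching events: 9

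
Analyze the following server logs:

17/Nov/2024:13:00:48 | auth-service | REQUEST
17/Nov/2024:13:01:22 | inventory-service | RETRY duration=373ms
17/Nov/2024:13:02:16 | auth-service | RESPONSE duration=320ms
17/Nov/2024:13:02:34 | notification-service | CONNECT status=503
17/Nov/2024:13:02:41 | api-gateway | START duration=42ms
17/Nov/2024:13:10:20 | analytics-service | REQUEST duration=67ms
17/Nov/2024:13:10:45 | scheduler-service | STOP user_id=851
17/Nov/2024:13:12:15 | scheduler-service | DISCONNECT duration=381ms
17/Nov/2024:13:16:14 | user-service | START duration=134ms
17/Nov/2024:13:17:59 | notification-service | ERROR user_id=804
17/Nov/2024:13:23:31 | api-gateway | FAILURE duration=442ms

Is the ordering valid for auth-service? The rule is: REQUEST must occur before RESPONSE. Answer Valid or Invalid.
Valid

To validate ordering:

1. Required order: REQUEST → RESPONSE
2. Rule: REQUEST must occur before RESPONSE
3. Check actual order of events for auth-service
4. Result: Valid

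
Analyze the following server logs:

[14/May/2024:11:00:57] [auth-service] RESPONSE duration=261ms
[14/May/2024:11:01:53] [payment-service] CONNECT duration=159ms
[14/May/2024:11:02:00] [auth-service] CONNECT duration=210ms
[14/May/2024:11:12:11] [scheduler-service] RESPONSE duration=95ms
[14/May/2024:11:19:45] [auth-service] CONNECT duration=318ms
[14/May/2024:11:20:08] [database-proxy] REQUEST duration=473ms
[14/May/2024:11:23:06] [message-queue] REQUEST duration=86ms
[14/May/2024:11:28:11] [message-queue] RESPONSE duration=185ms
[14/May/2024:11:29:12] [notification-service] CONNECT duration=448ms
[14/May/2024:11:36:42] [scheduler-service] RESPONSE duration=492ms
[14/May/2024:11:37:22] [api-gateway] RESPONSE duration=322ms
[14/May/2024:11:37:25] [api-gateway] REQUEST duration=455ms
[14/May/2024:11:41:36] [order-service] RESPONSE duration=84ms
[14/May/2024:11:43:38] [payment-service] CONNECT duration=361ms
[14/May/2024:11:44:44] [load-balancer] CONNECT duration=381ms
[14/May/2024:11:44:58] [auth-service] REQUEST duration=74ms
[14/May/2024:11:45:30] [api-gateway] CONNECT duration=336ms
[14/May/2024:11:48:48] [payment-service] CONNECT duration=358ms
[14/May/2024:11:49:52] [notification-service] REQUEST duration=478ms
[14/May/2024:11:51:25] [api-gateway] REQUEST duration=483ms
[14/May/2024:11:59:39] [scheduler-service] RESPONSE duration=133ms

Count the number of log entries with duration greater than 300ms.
12

To count timeouts:

1. Threshold: 300ms
2. Extract duration from each log entry
3. Count entries where duration > 300
4. Timeout count: 12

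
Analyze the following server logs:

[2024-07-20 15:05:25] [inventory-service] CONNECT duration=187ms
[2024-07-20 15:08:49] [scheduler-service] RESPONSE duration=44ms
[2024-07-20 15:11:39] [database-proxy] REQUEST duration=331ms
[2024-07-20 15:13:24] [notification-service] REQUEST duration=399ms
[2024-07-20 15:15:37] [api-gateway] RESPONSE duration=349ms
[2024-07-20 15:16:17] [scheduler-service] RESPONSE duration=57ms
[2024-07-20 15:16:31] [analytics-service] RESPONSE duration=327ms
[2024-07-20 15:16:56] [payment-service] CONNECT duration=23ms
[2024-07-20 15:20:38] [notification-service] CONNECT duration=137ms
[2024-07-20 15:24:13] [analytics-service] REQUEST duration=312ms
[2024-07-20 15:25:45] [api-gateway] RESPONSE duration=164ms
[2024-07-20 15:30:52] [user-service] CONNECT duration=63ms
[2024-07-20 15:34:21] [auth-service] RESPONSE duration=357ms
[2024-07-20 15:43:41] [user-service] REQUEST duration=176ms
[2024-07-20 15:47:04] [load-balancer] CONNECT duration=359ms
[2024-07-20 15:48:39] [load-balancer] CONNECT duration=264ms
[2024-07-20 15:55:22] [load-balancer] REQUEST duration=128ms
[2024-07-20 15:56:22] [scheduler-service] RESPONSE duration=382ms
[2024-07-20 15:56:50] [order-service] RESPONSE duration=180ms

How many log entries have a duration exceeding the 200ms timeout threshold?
9

To count timeouts:

1. Threshold: 200ms
2. Extract duration from each log entry
3. Count entries where duration > 200
4. Timeout count: 9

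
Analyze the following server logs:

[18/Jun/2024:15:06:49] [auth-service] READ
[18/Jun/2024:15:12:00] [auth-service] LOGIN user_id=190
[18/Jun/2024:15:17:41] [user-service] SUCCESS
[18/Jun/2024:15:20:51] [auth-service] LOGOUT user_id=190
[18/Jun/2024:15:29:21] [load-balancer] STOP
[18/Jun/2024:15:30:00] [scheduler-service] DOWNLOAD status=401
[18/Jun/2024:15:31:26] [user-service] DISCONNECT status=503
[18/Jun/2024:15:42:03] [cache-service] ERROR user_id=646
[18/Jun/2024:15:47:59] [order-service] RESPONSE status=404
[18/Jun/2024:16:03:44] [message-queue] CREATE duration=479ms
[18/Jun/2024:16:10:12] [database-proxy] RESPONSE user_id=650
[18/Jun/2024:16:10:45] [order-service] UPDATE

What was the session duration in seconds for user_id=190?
531

To calculate session duration:

1. Find LOGIN event for user_id=190: 18/Jun/2024:15:12:00
2. Find LOGOUT event for user_id=190: 18/Jun/2024:15:20:51
3. Session duration: 18/Jun/2024:15:20:51 - 18/Jun/2024:15:12:00 = 531 seconds (8 minutes)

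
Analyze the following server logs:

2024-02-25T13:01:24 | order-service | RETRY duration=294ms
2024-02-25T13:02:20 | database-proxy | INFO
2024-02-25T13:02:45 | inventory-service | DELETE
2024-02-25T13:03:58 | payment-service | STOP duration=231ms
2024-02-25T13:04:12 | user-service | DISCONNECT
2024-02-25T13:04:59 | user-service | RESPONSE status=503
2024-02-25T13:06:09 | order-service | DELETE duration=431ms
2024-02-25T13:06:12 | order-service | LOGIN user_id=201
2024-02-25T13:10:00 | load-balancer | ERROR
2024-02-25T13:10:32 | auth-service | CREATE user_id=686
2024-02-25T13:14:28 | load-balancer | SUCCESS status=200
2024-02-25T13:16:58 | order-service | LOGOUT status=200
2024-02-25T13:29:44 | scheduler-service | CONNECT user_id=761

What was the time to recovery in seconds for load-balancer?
268

To calculate recovery time:

1. Find ERROR event for load-balancer: 2024-02-25T13:10:00
2. Find next SUCCESS event for load-balancer: 2024-02-25T13:14:28
3. Recovery time: 2024-02-25T13:14:28 - 2024-02-25T13:10:00 = 268 seconds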